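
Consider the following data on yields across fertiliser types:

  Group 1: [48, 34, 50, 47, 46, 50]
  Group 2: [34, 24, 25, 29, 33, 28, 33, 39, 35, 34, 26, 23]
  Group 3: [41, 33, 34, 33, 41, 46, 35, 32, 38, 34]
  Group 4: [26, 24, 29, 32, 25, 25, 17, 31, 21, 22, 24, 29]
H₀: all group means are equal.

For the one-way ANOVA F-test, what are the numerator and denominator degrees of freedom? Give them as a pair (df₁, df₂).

degrees of freedom = [3, 36]

k = 4 groups, N = 40 total
df = (k−1, N−k) = (4−1, 40−4) = (3, 36)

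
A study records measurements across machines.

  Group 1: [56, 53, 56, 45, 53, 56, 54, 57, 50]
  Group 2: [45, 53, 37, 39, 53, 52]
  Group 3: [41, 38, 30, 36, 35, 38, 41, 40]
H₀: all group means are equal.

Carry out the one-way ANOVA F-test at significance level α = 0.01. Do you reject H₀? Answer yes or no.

reject H₀: yes

Group means [53.33, 46.50, 37.38], grand mean 46.000
SSB = Σnᵢ(x̄ᵢ−x̄)² = 1080.625; SSW = ΣΣ(x−x̄ᵢ)² = 475.375
MSB = 1080.625/2 = 540.3125; MSW = 475.375/20 = 23.7688
F = MSB/MSW = 22.7321
df = (2, 20)
p-value (upper-tail) = 0.00001
At α=0.01: p < α → reject H₀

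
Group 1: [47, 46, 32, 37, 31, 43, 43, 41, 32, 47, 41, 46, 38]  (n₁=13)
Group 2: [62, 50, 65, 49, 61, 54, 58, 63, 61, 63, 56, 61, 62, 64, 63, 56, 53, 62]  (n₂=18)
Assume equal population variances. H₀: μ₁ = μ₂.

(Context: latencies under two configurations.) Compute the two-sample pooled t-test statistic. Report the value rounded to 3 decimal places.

test statistic = -9.688

x̄₁=40.308, s₁=5.851, n₁=13
x̄₂=59.056, s₂=4.905, n₂=18
s_p² = [12·5.851² + 17·4.905²]/29 = 28.2660
SE = √(s_p²·(1/13+1/18)) = 1.9351
t = (40.308−59.056)/1.9351 = -9.6883
df = 29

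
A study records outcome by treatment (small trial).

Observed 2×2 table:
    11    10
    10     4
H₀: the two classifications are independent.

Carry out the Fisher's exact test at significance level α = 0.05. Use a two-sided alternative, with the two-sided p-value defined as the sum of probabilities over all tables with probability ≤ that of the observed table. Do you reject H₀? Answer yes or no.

Margins: r₁=21, r₂=14, c₁=21, c₂=14, n=35
p_obs = C(21,11)·C(14,10)/C(35,21); sum pmf over tables with pmf ≤ p_obs
p-value (two-sided) = 0.31094
At α=0.05: p ≥ α → fail to reject H₀

reject H₀: no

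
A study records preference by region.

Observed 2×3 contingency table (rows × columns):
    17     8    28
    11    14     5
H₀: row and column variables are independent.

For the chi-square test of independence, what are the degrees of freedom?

df = (r−1)(c−1) = (2−1)·(3−1) = 2

degrees of freedom = 2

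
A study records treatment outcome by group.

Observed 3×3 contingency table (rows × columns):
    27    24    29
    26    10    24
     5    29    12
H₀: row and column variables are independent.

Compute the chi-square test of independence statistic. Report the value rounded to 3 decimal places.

Row totals [80, 60, 46], col totals [58, 63, 65], n=186
χ² = (27−24.95)²/24.95 + (24−27.10)²/27.10 + (29−27.96)²/27.96 + (26−18.71)²/18.71 + (10−20.32)²/20.32 + (24−20.97)²/20.97 + (5−14.34)²/14.34 + (29−15.58)²/15.58 + (12−16.08)²/16.08 = 27.7623
df = 4

test statistic = 27.762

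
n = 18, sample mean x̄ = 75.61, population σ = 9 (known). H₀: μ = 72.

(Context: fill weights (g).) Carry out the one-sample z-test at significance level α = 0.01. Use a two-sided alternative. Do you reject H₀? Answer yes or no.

reject H₀: no

SE = σ/√n = 9/√18 = 2.1213
z = (x̄−μ₀)/SE = (75.61−72)/2.1213 = 1.7018
p-value (two-sided) = 0.08880
At α=0.01: p ≥ α → fail to reject H₀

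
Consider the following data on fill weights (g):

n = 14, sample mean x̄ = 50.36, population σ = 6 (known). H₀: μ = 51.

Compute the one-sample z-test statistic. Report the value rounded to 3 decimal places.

SE = σ/√n = 6/√14 = 1.6036
z = (x̄−μ₀)/SE = (50.36−51)/1.6036 = -0.3991

test statistic = -0.399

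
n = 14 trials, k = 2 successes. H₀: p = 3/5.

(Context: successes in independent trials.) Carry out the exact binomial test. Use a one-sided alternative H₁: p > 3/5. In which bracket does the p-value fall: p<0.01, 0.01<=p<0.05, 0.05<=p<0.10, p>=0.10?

p-value bracket: p>=0.10

Exact binomial: n=14, k=2, p₀=3/5=0.6000
P(X≥2) from Σ C(n,i)·p₀^i·(1−p₀)^(n−i)
p-value (one-sided, H₁ greater) = 0.99994
→ bracket: p>=0.10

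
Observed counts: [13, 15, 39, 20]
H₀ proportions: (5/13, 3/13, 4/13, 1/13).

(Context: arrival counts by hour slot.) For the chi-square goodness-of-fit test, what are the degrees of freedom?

df = k − 1 = 4 − 1 = 3

degrees of freedom = 3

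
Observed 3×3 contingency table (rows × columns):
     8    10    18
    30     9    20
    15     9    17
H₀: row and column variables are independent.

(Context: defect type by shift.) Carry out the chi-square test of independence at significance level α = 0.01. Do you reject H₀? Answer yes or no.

Row totals [36, 59, 41], col totals [53, 28, 55], n=136
χ² = (8−14.03)²/14.03 + (10−7.41)²/7.41 + (18−14.56)²/14.56 + (30−22.99)²/22.99 + (9−12.15)²/12.15 + (20−23.86)²/23.86 + (15−15.98)²/15.98 + (9−8.44)²/8.44 + (17−16.58)²/16.58 = 7.9914
df = 4
p-value (upper-tail) = 0.09189
At α=0.01: p ≥ α → fail to reject H₀

reject H₀: no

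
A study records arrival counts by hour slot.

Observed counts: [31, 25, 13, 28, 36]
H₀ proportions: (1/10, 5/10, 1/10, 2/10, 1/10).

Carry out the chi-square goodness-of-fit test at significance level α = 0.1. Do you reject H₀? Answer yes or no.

n = 133; E_i = n·p_i = [13.30, 66.50, 13.30, 26.60, 13.30]
χ² = (31−13.30)²/13.30 + (25−66.50)²/66.50 + (13−13.30)²/13.30 + (28−26.60)²/26.60 + (36−13.30)²/13.30 = 88.2782
df = 4
p-value (upper-tail) = 0.00000
At α=0.1: p < α → reject H₀

reject H₀: yes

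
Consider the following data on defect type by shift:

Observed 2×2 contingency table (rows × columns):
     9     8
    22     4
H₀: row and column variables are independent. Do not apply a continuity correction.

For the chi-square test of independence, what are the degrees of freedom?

degrees of freedom = 1

df = (r−1)(c−1) = (2−1)·(2−1) = 1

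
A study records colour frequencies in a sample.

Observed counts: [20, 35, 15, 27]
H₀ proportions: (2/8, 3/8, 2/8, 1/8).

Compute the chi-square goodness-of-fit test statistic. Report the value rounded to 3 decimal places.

test statistic = 22.574

n = 97; E_i = n·p_i = [24.25, 36.38, 24.25, 12.12]
χ² = (20−24.25)²/24.25 + (35−36.38)²/36.38 + (15−24.25)²/24.25 + (27−12.12)²/12.12 = 22.5739
df = 3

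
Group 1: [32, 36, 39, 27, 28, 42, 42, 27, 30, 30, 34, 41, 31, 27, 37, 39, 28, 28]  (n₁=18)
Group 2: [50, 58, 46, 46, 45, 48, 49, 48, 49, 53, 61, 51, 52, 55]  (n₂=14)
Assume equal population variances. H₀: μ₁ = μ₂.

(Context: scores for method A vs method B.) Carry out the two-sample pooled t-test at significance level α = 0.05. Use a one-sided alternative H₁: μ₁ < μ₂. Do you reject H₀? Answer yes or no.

reject H₀: yes

x̄₁=33.222, s₁=5.579, n₁=18
x̄₂=50.786, s₂=4.660, n₂=14
s_p² = [17·5.579² + 13·4.660²]/30 = 27.0489
SE = √(s_p²·(1/18+1/14)) = 1.8533
t = (33.222−50.786)/1.8533 = -9.4768
df = 30
p-value (one-sided, H₁ less) = 0.00000
At α=0.05: p < α → reject H₀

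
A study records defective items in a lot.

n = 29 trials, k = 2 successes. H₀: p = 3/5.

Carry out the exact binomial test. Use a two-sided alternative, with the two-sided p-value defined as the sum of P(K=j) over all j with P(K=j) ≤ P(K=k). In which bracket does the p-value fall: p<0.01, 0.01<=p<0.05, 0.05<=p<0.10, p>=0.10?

p-value bracket: p<0.01

Exact binomial: n=29, k=2, p₀=3/5=0.6000
P(X=j) = C(n,j)·p₀^j·(1−p₀)^(n−j); p = Σ P(X=j) over j with P(X=j) ≤ P(X=2)
p-value (two-sided) = 0.00000
→ bracket: p<0.01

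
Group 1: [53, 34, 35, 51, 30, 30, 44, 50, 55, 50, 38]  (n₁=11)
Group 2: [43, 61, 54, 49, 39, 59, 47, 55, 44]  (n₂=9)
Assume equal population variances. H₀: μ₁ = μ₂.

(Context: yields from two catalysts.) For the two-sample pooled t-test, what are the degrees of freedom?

df = n₁ + n₂ − 2 = 11 + 9 − 2 = 18

degrees of freedom = 18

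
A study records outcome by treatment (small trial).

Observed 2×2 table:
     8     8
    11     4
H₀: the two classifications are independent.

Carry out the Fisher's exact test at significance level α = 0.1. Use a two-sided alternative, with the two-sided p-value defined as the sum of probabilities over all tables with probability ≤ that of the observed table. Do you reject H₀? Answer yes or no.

reject H₀: no

Margins: r₁=16, r₂=15, c₁=19, c₂=12, n=31
p_obs = C(16,8)·C(15,11)/C(31,19); sum pmf over tables with pmf ≤ p_obs
p-value (two-sided) = 0.27337
At α=0.1: p ≥ α → fail to reject H₀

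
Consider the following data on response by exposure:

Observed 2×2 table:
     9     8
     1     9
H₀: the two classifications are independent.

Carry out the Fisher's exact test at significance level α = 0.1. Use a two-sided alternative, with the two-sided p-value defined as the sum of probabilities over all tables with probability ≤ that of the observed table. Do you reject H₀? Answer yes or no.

Margins: r₁=17, r₂=10, c₁=10, c₂=17, n=27
p_obs = C(17,9)·C(10,1)/C(27,10); sum pmf over tables with pmf ≤ p_obs
p-value (two-sided) = 0.04154
At α=0.1: p < α → reject H₀

reject H₀: yes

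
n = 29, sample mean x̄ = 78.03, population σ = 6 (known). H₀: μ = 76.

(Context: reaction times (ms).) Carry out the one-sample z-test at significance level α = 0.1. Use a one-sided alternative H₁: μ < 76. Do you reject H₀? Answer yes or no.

SE = σ/√n = 6/√29 = 1.1142
z = (x̄−μ₀)/SE = (78.03−76)/1.1142 = 1.8220
p-value (one-sided, H₁ less) = 0.96577
At α=0.1: p ≥ α → fail to reject H₀

reject H₀: no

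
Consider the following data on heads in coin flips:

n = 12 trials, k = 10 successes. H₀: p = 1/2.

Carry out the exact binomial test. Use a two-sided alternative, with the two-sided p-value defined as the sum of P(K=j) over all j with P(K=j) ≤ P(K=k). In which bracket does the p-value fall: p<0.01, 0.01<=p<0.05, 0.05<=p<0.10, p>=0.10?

p-value bracket: 0.01<=p<0.05

Exact binomial: n=12, k=10, p₀=1/2=0.5000
P(X=j) = C(n,j)·p₀^j·(1−p₀)^(n−j); p = Σ P(X=j) over j with P(X=j) ≤ P(X=10)
p-value (two-sided) = 0.03857
→ bracket: 0.01<=p<0.05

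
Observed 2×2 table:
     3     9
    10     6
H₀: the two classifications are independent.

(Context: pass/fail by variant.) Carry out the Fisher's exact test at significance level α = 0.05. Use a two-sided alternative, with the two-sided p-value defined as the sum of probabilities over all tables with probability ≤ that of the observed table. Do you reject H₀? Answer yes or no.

reject H₀: no

Margins: r₁=12, r₂=16, c₁=13, c₂=15, n=28
p_obs = C(12,3)·C(16,10)/C(28,13); sum pmf over tables with pmf ≤ p_obs
p-value (two-sided) = 0.06707
At α=0.05: p ≥ α → fail to reject H₀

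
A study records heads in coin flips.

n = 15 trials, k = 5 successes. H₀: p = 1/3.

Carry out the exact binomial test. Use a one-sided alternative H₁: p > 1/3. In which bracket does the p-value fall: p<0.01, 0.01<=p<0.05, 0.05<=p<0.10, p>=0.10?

p-value bracket: p>=0.10

Exact binomial: n=15, k=5, p₀=1/3=0.3333
P(X≥5) from Σ C(n,i)·p₀^i·(1−p₀)^(n−i)
p-value (one-sided, H₁ greater) = 0.59594
→ bracket: p>=0.10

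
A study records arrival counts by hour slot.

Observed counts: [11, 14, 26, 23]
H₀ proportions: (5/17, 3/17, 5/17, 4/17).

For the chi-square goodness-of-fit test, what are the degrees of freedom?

degrees of freedom = 3

df = k − 1 = 4 − 1 = 3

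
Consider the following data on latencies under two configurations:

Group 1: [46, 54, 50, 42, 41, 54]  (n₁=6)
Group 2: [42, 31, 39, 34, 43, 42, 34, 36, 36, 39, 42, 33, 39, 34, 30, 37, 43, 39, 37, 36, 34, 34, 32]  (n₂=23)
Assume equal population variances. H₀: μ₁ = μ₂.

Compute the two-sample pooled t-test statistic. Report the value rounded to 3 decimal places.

x̄₁=47.833, s₁=5.742, n₁=6
x̄₂=36.783, s₂=3.908, n₂=23
s_p² = [5·5.742² + 22·3.908²]/27 = 18.5462
SE = √(s_p²·(1/6+1/23)) = 1.9742
t = (47.833−36.783)/1.9742 = 5.5976
df = 27

test statistic = 5.598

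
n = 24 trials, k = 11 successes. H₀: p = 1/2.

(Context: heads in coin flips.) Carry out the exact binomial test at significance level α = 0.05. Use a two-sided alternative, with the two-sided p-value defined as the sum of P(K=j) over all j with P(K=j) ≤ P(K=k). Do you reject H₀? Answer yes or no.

reject H₀: no

Exact binomial: n=24, k=11, p₀=1/2=0.5000
P(X=j) = C(n,j)·p₀^j·(1−p₀)^(n−j); p = Σ P(X=j) over j with P(X=j) ≤ P(X=11)
p-value (two-sided) = 0.83882
At α=0.05: p ≥ α → fail to reject H₀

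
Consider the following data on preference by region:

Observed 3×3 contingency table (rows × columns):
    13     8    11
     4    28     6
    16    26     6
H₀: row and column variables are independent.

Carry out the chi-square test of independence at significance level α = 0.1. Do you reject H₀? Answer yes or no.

reject H₀: yes

Row totals [32, 38, 48], col totals [33, 62, 23], n=118
χ² = (13−8.95)²/8.95 + (8−16.81)²/16.81 + (11−6.24)²/6.24 + (4−10.63)²/10.63 + (28−19.97)²/19.97 + (6−7.41)²/7.41 + (16−13.42)²/13.42 + (26−25.22)²/25.22 + (6−9.36)²/9.36 = 19.4452
df = 4
p-value (upper-tail) = 0.00064
At α=0.1: p < α → reject H₀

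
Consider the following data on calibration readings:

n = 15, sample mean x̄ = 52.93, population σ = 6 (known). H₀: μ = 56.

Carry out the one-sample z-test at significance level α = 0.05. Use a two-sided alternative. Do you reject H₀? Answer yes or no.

reject H₀: yes

SE = σ/√n = 6/√15 = 1.5492
z = (x̄−μ₀)/SE = (52.93−56)/1.5492 = -1.9817
p-value (two-sided) = 0.04752
At α=0.05: p < α → reject H₀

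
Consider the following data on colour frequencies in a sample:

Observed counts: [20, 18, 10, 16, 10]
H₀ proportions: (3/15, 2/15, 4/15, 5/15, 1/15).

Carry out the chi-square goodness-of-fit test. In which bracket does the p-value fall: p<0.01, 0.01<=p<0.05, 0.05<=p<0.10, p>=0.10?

n = 74; E_i = n·p_i = [14.80, 9.87, 19.73, 24.67, 4.93]
χ² = (20−14.80)²/14.80 + (18−9.87)²/9.87 + (10−19.73)²/19.73 + (16−24.67)²/24.67 + (10−4.93)²/4.93 = 21.5811
df = 4
p-value (upper-tail) = 0.00024
→ bracket: p<0.01

p-value bracket: p<0.01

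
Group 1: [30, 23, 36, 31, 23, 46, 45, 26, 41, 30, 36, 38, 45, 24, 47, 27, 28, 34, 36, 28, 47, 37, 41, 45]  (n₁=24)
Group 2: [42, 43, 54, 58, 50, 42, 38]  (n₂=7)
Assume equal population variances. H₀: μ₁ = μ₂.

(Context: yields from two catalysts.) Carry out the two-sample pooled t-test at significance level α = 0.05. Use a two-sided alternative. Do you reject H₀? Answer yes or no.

x̄₁=35.167, s₁=8.117, n₁=24
x̄₂=46.714, s₂=7.365, n₂=7
s_p² = [23·8.117² + 6·7.365²]/29 = 63.4745
SE = √(s_p²·(1/24+1/7)) = 3.4224
t = (35.167−46.714)/3.4224 = -3.3742
df = 29
p-value (two-sided) = 0.00212
At α=0.05: p < α → reject H₀

reject H₀: yes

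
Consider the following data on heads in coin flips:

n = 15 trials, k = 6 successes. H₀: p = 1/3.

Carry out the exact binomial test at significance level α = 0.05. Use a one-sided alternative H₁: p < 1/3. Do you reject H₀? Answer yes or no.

Exact binomial: n=15, k=6, p₀=1/3=0.3333
P(X≤6) from Σ C(n,i)·p₀^i·(1−p₀)^(n−i)
p-value (one-sided, H₁ less) = 0.79696
At α=0.05: p ≥ α → fail to reject H₀

reject H₀: no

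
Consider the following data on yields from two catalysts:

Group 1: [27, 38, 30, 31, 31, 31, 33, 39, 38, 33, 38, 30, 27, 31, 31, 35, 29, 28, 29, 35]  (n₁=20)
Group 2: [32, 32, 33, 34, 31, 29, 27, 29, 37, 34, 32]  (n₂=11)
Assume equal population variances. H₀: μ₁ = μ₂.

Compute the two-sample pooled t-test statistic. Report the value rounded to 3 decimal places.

test statistic = 0.292

x̄₁=32.200, s₁=3.792, n₁=20
x̄₂=31.818, s₂=2.786, n₂=11
s_p² = [19·3.792² + 10·2.786²]/29 = 12.0978
SE = √(s_p²·(1/20+1/11)) = 1.3056
t = (32.200−31.818)/1.3056 = 0.2924
df = 29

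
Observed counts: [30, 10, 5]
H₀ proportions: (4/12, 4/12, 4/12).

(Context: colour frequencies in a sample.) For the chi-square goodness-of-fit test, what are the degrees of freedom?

degrees of freedom = 2

df = k − 1 = 3 − 1 = 2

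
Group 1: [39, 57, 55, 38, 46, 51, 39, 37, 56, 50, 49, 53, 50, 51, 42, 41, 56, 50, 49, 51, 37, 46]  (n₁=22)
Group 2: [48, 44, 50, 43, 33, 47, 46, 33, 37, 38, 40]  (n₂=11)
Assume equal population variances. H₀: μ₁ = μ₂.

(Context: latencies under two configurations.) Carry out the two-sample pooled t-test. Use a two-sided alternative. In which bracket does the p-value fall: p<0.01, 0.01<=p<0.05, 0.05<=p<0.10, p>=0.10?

p-value bracket: 0.01<=p<0.05

x̄₁=47.409, s₁=6.595, n₁=22
x̄₂=41.727, s₂=5.934, n₂=11
s_p² = [21·6.595² + 10·5.934²]/31 = 40.8226
SE = √(s_p²·(1/22+1/11)) = 2.3594
t = (47.409−41.727)/2.3594 = 2.4082
df = 31
p-value (two-sided) = 0.02217
→ bracket: 0.01<=p<0.05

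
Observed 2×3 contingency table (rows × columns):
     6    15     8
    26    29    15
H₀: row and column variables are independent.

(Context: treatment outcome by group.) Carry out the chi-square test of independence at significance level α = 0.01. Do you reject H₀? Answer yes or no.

reject H₀: no

Row totals [29, 70], col totals [32, 44, 23], n=99
χ² = (6−9.37)²/9.37 + (15−12.89)²/12.89 + (8−6.74)²/6.74 + (26−22.63)²/22.63 + (29−31.11)²/31.11 + (15−16.26)²/16.26 = 2.5410
df = 2
p-value (upper-tail) = 0.28069
At α=0.01: p ≥ α → fail to reject H₀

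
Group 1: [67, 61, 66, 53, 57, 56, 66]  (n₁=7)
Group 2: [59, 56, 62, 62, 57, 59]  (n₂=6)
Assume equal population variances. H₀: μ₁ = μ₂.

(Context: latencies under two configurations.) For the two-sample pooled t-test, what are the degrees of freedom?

df = n₁ + n₂ − 2 = 7 + 6 − 2 = 11

degrees of freedom = 11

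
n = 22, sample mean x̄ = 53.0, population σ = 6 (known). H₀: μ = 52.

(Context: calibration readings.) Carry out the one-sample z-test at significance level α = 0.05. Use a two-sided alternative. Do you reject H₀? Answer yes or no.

SE = σ/√n = 6/√22 = 1.2792
z = (x̄−μ₀)/SE = (53.0−52)/1.2792 = 0.7817
p-value (two-sided) = 0.43437
At α=0.05: p ≥ α → fail to reject H₀

reject H₀: no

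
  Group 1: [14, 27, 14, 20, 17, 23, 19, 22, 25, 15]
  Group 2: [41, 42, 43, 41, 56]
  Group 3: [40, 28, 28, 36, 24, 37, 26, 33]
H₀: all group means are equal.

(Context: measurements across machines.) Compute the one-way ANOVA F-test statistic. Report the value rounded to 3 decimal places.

Group means [19.60, 44.60, 31.50], grand mean 29.174
SSB = Σnᵢ(x̄ᵢ−x̄)² = 2149.704; SSW = ΣΣ(x−x̄ᵢ)² = 593.600
MSB = 2149.704/2 = 1074.8522; MSW = 593.600/20 = 29.6800
F = MSB/MSW = 36.2147
df = (2, 20)

test statistic = 36.215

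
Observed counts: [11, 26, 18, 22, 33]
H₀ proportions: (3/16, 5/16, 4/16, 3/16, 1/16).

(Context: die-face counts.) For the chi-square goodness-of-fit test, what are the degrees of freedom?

df = k − 1 = 5 − 1 = 4

degrees of freedom = 4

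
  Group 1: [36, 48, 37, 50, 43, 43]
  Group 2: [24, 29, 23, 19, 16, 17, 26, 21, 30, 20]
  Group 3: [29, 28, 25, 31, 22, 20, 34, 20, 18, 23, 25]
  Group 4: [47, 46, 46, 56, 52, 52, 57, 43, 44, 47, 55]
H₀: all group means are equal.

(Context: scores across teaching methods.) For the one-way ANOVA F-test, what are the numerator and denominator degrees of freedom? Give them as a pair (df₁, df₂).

degrees of freedom = [3, 34]

k = 4 groups, N = 38 total
df = (k−1, N−k) = (4−1, 38−4) = (3, 34)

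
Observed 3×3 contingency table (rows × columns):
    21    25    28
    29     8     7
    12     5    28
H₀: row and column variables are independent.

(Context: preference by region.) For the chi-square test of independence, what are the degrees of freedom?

df = (r−1)(c−1) = (3−1)·(3−1) = 4

degrees of freedom = 4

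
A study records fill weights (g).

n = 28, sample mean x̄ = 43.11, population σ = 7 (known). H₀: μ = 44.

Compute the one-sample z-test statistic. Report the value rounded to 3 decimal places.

SE = σ/√n = 7/√28 = 1.3229
z = (x̄−μ₀)/SE = (43.11−44)/1.3229 = -0.6728

test statistic = -0.673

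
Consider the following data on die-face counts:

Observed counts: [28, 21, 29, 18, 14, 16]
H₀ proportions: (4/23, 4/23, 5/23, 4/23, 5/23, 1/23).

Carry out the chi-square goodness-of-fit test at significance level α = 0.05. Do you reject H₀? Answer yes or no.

reject H₀: yes

n = 126; E_i = n·p_i = [21.91, 21.91, 27.39, 21.91, 27.39, 5.48]
χ² = (28−21.91)²/21.91 + (21−21.91)²/21.91 + (29−27.39)²/27.39 + (18−21.91)²/21.91 + (14−27.39)²/27.39 + (16−5.48)²/5.48 = 29.2774
df = 5
p-value (upper-tail) = 0.00002
At α=0.05: p < α → reject H₀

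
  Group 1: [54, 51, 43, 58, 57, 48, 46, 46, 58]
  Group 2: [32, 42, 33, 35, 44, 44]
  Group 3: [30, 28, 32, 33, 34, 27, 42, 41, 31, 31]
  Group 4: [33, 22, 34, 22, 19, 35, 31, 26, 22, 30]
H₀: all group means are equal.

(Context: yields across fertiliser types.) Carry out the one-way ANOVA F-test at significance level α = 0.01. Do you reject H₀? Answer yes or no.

Group means [51.22, 38.33, 32.90, 27.40], grand mean 36.971
SSB = Σnᵢ(x̄ᵢ−x̄)² = 2920.783; SSW = ΣΣ(x−x̄ᵢ)² = 960.189
MSB = 2920.783/3 = 973.5942; MSW = 960.189/31 = 30.9738
F = MSB/MSW = 31.4328
df = (3, 31)
p-value (upper-tail) = 0.00000
At α=0.01: p < α → reject H₀

reject H₀: yes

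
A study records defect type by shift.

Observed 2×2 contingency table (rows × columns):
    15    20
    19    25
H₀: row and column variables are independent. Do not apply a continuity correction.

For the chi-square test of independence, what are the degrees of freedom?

degrees of freedom = 1

df = (r−1)(c−1) = (2−1)·(2−1) = 1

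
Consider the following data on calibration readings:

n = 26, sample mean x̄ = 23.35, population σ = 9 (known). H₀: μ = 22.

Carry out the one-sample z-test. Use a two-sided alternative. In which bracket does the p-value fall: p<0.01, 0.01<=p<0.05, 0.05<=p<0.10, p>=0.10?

SE = σ/√n = 9/√26 = 1.7650
z = (x̄−μ₀)/SE = (23.35−22)/1.7650 = 0.7649
p-value (two-sided) = 0.44436
→ bracket: p>=0.10

p-value bracket: p>=0.10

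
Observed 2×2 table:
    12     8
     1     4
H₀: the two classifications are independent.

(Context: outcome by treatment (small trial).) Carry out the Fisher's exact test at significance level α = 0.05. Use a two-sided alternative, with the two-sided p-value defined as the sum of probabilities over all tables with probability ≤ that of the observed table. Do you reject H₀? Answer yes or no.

Margins: r₁=20, r₂=5, c₁=13, c₂=12, n=25
p_obs = C(20,12)·C(5,1)/C(25,13); sum pmf over tables with pmf ≤ p_obs
p-value (two-sided) = 0.16025
At α=0.05: p ≥ α → fail to reject H₀

reject H₀: no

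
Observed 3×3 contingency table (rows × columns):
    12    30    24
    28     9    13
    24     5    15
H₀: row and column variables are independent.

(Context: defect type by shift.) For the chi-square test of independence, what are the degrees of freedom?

df = (r−1)(c−1) = (3−1)·(3−1) = 4

degrees of freedom = 4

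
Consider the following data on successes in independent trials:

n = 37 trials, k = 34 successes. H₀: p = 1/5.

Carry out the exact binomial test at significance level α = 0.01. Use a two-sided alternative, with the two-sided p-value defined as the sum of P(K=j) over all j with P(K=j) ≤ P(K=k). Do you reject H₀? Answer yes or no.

reject H₀: yes

Exact binomial: n=37, k=34, p₀=1/5=0.2000
P(X=j) = C(n,j)·p₀^j·(1−p₀)^(n−j); p = Σ P(X=j) over j with P(X=j) ≤ P(X=34)
p-value (two-sided) = 0.00000
At α=0.01: p < α → reject H₀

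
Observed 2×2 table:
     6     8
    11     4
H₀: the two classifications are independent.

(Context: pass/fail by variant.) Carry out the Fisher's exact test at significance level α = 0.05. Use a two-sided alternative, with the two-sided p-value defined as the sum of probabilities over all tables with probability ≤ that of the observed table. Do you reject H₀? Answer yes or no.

Margins: r₁=14, r₂=15, c₁=17, c₂=12, n=29
p_obs = C(14,6)·C(15,11)/C(29,17); sum pmf over tables with pmf ≤ p_obs
p-value (two-sided) = 0.13942
At α=0.05: p ≥ α → fail to reject H₀

reject H₀: no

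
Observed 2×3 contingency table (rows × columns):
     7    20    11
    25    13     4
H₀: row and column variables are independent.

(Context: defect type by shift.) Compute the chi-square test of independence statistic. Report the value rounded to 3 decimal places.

test statistic = 14.713

Row totals [38, 42], col totals [32, 33, 15], n=80
χ² = (7−15.20)²/15.20 + (20−15.68)²/15.68 + (11−7.12)²/7.12 + (25−16.80)²/16.80 + (13−17.32)²/17.32 + (4−7.88)²/7.88 = 14.7133
df = 2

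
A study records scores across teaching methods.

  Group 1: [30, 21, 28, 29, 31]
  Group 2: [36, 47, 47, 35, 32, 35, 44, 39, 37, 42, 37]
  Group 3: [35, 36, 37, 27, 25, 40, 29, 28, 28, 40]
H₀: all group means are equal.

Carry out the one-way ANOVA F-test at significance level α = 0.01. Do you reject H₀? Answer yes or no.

Group means [27.80, 39.18, 32.50], grand mean 34.423
SSB = Σnᵢ(x̄ᵢ−x̄)² = 505.410; SSW = ΣΣ(x−x̄ᵢ)² = 612.936
MSB = 505.410/2 = 252.7049; MSW = 612.936/23 = 26.6494
F = MSB/MSW = 9.4826
df = (2, 23)
p-value (upper-tail) = 0.00099
At α=0.01: p < α → reject H₀

reject H₀: yes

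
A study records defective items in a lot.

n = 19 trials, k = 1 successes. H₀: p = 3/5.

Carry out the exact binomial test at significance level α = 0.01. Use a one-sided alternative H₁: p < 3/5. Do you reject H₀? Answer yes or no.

Exact binomial: n=19, k=1, p₀=3/5=0.6000
P(X≤1) from Σ C(n,i)·p₀^i·(1−p₀)^(n−i)
p-value (one-sided, H₁ less) = 0.00000
At α=0.01: p < α → reject H₀

reject H₀: yes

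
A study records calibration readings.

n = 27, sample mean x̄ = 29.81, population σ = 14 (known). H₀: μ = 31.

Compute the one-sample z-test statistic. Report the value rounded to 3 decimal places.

SE = σ/√n = 14/√27 = 2.6943
z = (x̄−μ₀)/SE = (29.81−31)/2.6943 = -0.4417

test statistic = -0.442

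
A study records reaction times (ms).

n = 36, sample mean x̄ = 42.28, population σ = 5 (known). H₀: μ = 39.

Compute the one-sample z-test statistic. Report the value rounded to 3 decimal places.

test statistic = 3.936

SE = σ/√n = 5/√36 = 0.8333
z = (x̄−μ₀)/SE = (42.28−39)/0.8333 = 3.9360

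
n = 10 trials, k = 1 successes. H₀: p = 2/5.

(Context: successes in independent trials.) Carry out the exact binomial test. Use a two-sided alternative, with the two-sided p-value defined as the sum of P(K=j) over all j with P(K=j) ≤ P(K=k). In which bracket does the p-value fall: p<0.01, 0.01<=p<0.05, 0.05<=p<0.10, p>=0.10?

p-value bracket: 0.05<=p<0.10

Exact binomial: n=10, k=1, p₀=2/5=0.4000
P(X=j) = C(n,j)·p₀^j·(1−p₀)^(n−j); p = Σ P(X=j) over j with P(X=j) ≤ P(X=1)
p-value (two-sided) = 0.05865
→ bracket: 0.05<=p<0.10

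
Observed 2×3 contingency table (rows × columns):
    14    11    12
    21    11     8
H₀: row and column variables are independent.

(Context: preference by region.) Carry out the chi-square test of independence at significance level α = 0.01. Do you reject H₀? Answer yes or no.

reject H₀: no

Row totals [37, 40], col totals [35, 22, 20], n=77
χ² = (14−16.82)²/16.82 + (11−10.57)²/10.57 + (12−9.61)²/9.61 + (21−18.18)²/18.18 + (11−11.43)²/11.43 + (8−10.39)²/10.39 = 2.0863
df = 2
p-value (upper-tail) = 0.35235
At α=0.01: p ≥ α → fail to reject H₀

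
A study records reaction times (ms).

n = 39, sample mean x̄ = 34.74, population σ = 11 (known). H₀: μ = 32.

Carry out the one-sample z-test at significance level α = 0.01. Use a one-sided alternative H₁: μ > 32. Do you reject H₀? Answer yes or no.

SE = σ/√n = 11/√39 = 1.7614
z = (x̄−μ₀)/SE = (34.74−32)/1.7614 = 1.5556
p-value (one-sided, H₁ greater) = 0.05990
At α=0.01: p ≥ α → fail to reject H₀

reject H₀: no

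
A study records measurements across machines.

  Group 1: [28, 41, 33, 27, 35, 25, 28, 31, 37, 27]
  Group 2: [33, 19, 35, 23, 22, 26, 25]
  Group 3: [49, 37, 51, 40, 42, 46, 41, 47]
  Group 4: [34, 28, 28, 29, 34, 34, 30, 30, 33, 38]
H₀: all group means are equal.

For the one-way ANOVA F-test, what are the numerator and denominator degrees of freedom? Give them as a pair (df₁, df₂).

k = 4 groups, N = 35 total
df = (k−1, N−k) = (4−1, 35−4) = (3, 31)

degrees of freedom = [3, 31]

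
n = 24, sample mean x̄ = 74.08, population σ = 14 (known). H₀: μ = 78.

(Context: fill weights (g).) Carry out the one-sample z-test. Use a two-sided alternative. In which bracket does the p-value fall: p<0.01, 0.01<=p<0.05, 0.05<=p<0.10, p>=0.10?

SE = σ/√n = 14/√24 = 2.8577
z = (x̄−μ₀)/SE = (74.08−78)/2.8577 = -1.3717
p-value (two-sided) = 0.17015
→ bracket: p>=0.10

p-value bracket: p>=0.10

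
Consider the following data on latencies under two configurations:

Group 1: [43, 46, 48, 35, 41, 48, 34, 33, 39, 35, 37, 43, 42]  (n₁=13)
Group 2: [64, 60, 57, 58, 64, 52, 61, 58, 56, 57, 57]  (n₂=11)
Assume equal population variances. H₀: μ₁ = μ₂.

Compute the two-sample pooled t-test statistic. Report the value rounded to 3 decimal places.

x̄₁=40.308, s₁=5.250, n₁=13
x̄₂=58.545, s₂=3.532, n₂=11
s_p² = [12·5.250² + 10·3.532²]/22 = 20.7044
SE = √(s_p²·(1/13+1/11)) = 1.8641
t = (40.308−58.545)/1.8641 = -9.7837
df = 22

test statistic = -9.784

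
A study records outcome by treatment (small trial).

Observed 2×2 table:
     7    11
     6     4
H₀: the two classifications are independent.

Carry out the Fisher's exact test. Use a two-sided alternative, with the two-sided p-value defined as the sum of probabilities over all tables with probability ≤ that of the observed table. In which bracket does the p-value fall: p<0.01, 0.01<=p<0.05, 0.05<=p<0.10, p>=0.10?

Margins: r₁=18, r₂=10, c₁=13, c₂=15, n=28
p_obs = C(18,7)·C(10,6)/C(28,13); sum pmf over tables with pmf ≤ p_obs
p-value (two-sided) = 0.43280
→ bracket: p>=0.10

p-value bracket: p>=0.10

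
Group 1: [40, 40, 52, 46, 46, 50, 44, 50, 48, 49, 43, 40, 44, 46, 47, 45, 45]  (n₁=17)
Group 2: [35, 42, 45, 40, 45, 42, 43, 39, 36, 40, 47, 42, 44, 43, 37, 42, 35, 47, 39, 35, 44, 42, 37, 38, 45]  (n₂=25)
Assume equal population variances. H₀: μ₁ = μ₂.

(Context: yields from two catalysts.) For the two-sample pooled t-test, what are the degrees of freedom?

df = n₁ + n₂ − 2 = 17 + 25 − 2 = 40

degrees of freedom = 40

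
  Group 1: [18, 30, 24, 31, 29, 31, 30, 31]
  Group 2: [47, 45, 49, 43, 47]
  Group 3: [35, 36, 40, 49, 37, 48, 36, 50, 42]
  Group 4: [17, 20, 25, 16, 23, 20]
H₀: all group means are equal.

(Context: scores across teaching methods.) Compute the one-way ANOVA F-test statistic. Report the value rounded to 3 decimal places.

test statistic = 40.599

Group means [28.00, 46.20, 41.44, 20.17], grand mean 33.893
SSB = Σnᵢ(x̄ᵢ−x̄)² = 2678.823; SSW = ΣΣ(x−x̄ᵢ)² = 527.856
MSB = 2678.823/3 = 892.9410; MSW = 527.856/24 = 21.9940
F = MSB/MSW = 40.5993
df = (3, 24)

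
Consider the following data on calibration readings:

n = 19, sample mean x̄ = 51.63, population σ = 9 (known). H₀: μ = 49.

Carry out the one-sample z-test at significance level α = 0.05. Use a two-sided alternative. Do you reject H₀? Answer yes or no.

reject H₀: no

SE = σ/√n = 9/√19 = 2.0647
z = (x̄−μ₀)/SE = (51.63−49)/2.0647 = 1.2738
p-value (two-sided) = 0.20275
At α=0.05: p ≥ α → fail to reject H₀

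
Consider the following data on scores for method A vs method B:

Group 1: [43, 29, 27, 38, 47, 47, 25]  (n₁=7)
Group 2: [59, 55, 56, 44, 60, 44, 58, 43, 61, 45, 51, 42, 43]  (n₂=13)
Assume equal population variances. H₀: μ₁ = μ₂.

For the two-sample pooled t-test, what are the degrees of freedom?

degrees of freedom = 18

df = n₁ + n₂ − 2 = 7 + 13 − 2 = 18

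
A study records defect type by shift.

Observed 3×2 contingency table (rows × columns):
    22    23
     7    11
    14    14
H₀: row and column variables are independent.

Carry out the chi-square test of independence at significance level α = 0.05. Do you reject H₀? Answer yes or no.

Row totals [45, 18, 28], col totals [43, 48], n=91
χ² = (22−21.26)²/21.26 + (23−23.74)²/23.74 + (7−8.51)²/8.51 + (11−9.49)²/9.49 + (14−13.23)²/13.23 + (14−14.77)²/14.77 = 0.6383
df = 2
p-value (upper-tail) = 0.72676
At α=0.05: p ≥ α → fail to reject H₀

reject H₀: no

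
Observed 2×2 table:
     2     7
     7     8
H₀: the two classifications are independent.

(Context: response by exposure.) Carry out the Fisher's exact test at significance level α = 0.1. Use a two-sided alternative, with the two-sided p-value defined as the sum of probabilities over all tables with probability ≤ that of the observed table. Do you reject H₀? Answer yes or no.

Margins: r₁=9, r₂=15, c₁=9, c₂=15, n=24
p_obs = C(9,2)·C(15,7)/C(24,9); sum pmf over tables with pmf ≤ p_obs
p-value (two-sided) = 0.38907
At α=0.1: p ≥ α → fail to reject H₀

reject H₀: no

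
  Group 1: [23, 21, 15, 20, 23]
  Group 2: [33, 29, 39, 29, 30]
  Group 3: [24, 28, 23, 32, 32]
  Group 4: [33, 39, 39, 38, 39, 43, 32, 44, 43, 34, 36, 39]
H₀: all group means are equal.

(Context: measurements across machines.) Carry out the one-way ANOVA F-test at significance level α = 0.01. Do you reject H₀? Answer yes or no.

Group means [20.40, 32.00, 27.80, 38.25], grand mean 31.852
SSB = Σnᵢ(x̄ᵢ−x̄)² = 1229.157; SSW = ΣΣ(x−x̄ᵢ)² = 358.250
MSB = 1229.157/3 = 409.7191; MSW = 358.250/23 = 15.5761
F = MSB/MSW = 26.3044
df = (3, 23)
p-value (upper-tail) = 0.00000
At α=0.01: p < α → reject H₀

reject H₀: yes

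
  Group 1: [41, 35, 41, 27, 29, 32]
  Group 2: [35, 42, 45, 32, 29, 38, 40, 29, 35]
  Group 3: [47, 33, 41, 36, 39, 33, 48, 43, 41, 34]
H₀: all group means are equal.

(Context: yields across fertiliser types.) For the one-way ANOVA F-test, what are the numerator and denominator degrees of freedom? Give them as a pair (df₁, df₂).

k = 3 groups, N = 25 total
df = (k−1, N−k) = (3−1, 25−3) = (2, 22)

degrees of freedom = [2, 22]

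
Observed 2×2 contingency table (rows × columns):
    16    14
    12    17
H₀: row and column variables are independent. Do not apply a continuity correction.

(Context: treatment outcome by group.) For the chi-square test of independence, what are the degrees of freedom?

degrees of freedom = 1

df = (r−1)(c−1) = (2−1)·(2−1) = 1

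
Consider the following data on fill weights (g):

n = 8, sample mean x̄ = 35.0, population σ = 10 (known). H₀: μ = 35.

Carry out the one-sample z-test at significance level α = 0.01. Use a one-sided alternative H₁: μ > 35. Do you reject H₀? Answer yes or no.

reject H₀: no

SE = σ/√n = 10/√8 = 3.5355
z = (x̄−μ₀)/SE = (35.0−35)/3.5355 = 0.0000
p-value (one-sided, H₁ greater) = 0.50000
At α=0.01: p ≥ α → fail to reject H₀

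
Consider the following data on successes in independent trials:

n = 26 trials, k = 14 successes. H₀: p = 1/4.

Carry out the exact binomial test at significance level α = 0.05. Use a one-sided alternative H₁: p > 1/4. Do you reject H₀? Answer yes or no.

Exact binomial: n=26, k=14, p₀=1/4=0.2500
P(X≥14) from Σ C(n,i)·p₀^i·(1−p₀)^(n−i)
p-value (one-sided, H₁ greater) = 0.00153
At α=0.05: p < α → reject H₀

reject H₀: yes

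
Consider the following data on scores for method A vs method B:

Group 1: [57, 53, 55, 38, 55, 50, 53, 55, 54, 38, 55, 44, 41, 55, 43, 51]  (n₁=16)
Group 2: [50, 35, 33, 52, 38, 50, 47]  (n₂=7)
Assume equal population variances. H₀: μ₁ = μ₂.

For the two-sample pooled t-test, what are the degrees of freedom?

degrees of freedom = 21

df = n₁ + n₂ − 2 = 16 + 7 − 2 = 21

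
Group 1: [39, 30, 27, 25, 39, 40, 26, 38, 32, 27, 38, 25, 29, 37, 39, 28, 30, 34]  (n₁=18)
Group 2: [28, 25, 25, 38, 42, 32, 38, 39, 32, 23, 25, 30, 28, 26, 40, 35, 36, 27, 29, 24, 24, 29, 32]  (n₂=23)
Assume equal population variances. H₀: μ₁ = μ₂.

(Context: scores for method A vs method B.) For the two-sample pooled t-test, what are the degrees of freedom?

df = n₁ + n₂ − 2 = 18 + 23 − 2 = 39

degrees of freedom = 39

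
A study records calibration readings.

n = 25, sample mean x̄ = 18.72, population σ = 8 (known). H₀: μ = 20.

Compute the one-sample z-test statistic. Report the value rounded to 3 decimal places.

test statistic = -0.800

SE = σ/√n = 8/√25 = 1.6000
z = (x̄−μ₀)/SE = (18.72−20)/1.6000 = -0.8000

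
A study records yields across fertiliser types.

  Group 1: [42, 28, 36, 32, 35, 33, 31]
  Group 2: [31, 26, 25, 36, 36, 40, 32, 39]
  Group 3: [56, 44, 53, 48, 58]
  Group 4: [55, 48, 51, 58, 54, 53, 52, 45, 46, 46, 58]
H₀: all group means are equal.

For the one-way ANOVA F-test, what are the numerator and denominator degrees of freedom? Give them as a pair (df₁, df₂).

degrees of freedom = [3, 27]

k = 4 groups, N = 31 total
df = (k−1, N−k) = (4−1, 31−4) = (3, 27)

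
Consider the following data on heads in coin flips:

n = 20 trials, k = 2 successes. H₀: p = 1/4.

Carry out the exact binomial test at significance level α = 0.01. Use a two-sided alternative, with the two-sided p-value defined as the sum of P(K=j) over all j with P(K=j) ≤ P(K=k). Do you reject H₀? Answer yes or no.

Exact binomial: n=20, k=2, p₀=1/4=0.2500
P(X=j) = C(n,j)·p₀^j·(1−p₀)^(n−j); p = Σ P(X=j) over j with P(X=j) ≤ P(X=2)
p-value (two-sided) = 0.19307
At α=0.01: p ≥ α → fail to reject H₀

reject H₀: no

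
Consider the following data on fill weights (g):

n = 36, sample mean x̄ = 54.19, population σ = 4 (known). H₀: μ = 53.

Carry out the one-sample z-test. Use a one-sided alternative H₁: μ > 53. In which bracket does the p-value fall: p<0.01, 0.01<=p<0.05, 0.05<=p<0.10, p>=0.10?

p-value bracket: 0.01<=p<0.05

SE = σ/√n = 4/√36 = 0.6667
z = (x̄−μ₀)/SE = (54.19−53)/0.6667 = 1.7850
p-value (one-sided, H₁ greater) = 0.03713
→ bracket: 0.01<=p<0.05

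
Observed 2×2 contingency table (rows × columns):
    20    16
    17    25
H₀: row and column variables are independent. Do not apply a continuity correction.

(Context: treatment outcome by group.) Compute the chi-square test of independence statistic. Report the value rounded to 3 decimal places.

test statistic = 1.768

Row totals [36, 42], col totals [37, 41], n=78
χ² = (20−17.08)²/17.08 + (16−18.92)²/18.92 + (17−19.92)²/19.92 + (25−22.08)²/22.08 = 1.7678
df = 1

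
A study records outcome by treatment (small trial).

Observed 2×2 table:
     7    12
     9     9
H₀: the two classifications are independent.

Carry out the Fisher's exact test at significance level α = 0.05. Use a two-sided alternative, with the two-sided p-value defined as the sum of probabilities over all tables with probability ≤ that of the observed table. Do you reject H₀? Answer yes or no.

reject H₀: no

Margins: r₁=19, r₂=18, c₁=16, c₂=21, n=37
p_obs = C(19,7)·C(18,9)/C(37,16); sum pmf over tables with pmf ≤ p_obs
p-value (two-sided) = 0.51481
At α=0.05: p ≥ α → fail to reject H₀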